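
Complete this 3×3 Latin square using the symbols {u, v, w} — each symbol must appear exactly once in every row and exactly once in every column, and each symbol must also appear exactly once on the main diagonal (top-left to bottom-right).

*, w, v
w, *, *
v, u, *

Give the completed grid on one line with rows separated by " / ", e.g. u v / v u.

(r1,c1) = u
(r2,c2) = v
(r2,c3) = u
(r3,c3) = w

u w v / w v u / v u w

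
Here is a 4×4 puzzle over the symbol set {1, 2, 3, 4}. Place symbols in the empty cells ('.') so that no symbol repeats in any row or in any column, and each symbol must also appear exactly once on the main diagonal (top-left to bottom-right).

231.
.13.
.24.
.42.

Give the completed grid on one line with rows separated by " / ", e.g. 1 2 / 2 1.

2 3 1 4 / 4 1 3 2 / 3 2 4 1 / 1 4 2 3

Cell (r1,c4): row 1 has {1,2,3}; column 4 is empty so far → 4.
Cell (r2,c1): row 2 has {1,3}; column 1 has {2} → 4.
Cell (r2,c4): row 2 has {1,3,4}; column 4 has {4} → 2.
Cell (r4,c4): row 4 has {2,4}; column 4 has {2,4}; the diagonal has {1,2,4} → 3.
Cell (r3,c4): row 3 has {2,4}; column 4 has {2,3,4} → 1.
Cell (r4,c1): row 4 has {2,3,4}; column 1 has {2,4} → 1.
Cell (r3,c1): row 3 has {1,2,4}; column 1 has {1,2,4} → 3.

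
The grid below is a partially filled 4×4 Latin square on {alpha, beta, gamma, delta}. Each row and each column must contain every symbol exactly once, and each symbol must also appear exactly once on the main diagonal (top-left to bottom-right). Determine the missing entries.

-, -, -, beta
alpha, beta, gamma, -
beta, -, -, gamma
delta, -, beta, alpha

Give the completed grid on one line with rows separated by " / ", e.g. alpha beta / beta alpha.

gamma delta alpha beta / alpha beta gamma delta / beta alpha delta gamma / delta gamma beta alpha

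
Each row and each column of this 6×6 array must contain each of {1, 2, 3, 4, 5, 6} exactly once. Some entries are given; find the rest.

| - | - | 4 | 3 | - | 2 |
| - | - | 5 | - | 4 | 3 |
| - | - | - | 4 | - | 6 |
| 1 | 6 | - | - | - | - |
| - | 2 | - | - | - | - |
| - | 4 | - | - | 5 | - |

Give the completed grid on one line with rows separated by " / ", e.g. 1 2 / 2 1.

(r2,c2) = 1
(r6,c6) = 1
(r1,c2) = 5
(r3,c2) = 3
(r1,c1) = 6
(r1,c5) = 1
(r2,c1) = 2
(r2,c4) = 6
(r3,c1) = 5
(r3,c5) = 2
(r4,c5) = 3
(r5,c5) = 6
(r6,c1) = 3
(r6,c4) = 2
(r3,c3) = 1
(r4,c3) = 2
(r4,c4) = 5
(r4,c6) = 4
(r5,c1) = 4
(r5,c3) = 3
(r5,c4) = 1
(r5,c6) = 5
(r6,c3) = 6

6 5 4 3 1 2 / 2 1 5 6 4 3 / 5 3 1 4 2 6 / 1 6 2 5 3 4 / 4 2 3 1 6 5 / 3 4 6 2 5 1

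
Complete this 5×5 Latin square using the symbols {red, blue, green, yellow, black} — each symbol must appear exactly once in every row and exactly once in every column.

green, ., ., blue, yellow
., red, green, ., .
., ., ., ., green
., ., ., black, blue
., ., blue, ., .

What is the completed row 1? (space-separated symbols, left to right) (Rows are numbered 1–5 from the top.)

green black red blue yellow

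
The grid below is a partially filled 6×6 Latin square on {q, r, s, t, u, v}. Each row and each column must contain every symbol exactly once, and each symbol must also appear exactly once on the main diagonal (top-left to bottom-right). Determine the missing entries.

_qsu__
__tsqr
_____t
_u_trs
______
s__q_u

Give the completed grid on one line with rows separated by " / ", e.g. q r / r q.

At row 1, column 6: row 1 has {q,s,u}; column 6 has {r,s,t,u}; that leaves v.
At row 2, column 2: row 2 has {q,r,s,t}; column 2 has {q,u}; the diagonal has {t,u}; that leaves v.
At row 5, column 5: row 5 is empty so far; column 5 has {q,r}; the diagonal has {t,u,v}; that leaves s.
At row 5, column 6: row 5 has {s}; column 6 has {r,s,t,u,v}; that leaves q.
At row 1, column 1: row 1 has {q,s,u,v}; column 1 has {s}; the diagonal has {s,t,u,v}; that leaves r.
At row 1, column 5: row 1 has {q,r,s,u,v}; column 5 has {q,r,s}; that leaves t.
At row 2, column 1: row 2 has {q,r,s,t,v}; column 1 has {r,s}; that leaves u.
At row 3, column 3: row 3 has {t}; column 3 has {s,t}; the diagonal has {r,s,t,u,v}; that leaves q.
At row 4, column 3: row 4 has {r,s,t,u}; column 3 has {q,s,t}; that leaves v.
At row 6, column 3: row 6 has {q,s,u}; column 3 has {q,s,t,v}; that leaves r.
At row 6, column 5: row 6 has {q,r,s,u}; column 5 has {q,r,s,t}; that leaves v.
At row 3, column 1: row 3 has {q,t}; column 1 has {r,s,u}; that leaves v.
At row 3, column 4: row 3 has {q,t,v}; column 4 has {q,s,t,u}; that leaves r.
At row 3, column 5: row 3 has {q,r,t,v}; column 5 has {q,r,s,t,v}; that leaves u.
At row 4, column 1: row 4 has {r,s,t,u,v}; column 1 has {r,s,u,v}; that leaves q.
At row 5, column 1: row 5 has {q,s}; column 1 has {q,r,s,u,v}; that leaves t.
At row 5, column 2: row 5 has {q,s,t}; column 2 has {q,u,v}; that leaves r.
At row 5, column 3: row 5 has {q,r,s,t}; column 3 has {q,r,s,t,v}; that leaves u.
At row 5, column 4: row 5 has {q,r,s,t,u}; column 4 has {q,r,s,t,u}; that leaves v.
At row 6, column 2: row 6 has {q,r,s,u,v}; column 2 has {q,r,u,v}; that leaves t.
At row 3, column 2: row 3 has {q,r,t,u,v}; column 2 has {q,r,t,u,v}; that leaves s.

r q s u t v / u v t s q r / v s q r u t / q u v t r s / t r u v s q / s t r q v u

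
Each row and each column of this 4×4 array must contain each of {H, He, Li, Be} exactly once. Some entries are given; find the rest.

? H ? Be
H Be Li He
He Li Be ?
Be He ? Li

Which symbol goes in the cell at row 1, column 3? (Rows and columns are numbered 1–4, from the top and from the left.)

He

row 1 has {H,Be}; column 1 has {H,He,Be} — only Li is left for (r1,c1).
row 1 has {H,Li,Be}; column 3 has {Li,Be} — only He is left for (r1,c3).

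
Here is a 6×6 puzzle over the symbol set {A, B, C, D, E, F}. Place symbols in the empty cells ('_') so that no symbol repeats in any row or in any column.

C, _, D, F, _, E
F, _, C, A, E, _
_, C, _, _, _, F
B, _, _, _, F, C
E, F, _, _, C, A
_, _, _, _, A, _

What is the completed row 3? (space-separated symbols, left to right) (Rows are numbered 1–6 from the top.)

A C E B D F

Cell (r1,c5): row 1 has {C,D,E,F}; column 5 has {A,C,E,F} → B.
Cell (r3,c5): row 3 has {C,F}; column 5 has {A,B,C,E,F} → D.
Cell (r5,c3): row 5 has {A,C,E,F}; column 3 has {C,D} → B.
Cell (r5,c4): row 5 has {A,B,C,E,F}; column 4 has {A,F} → D.
Cell (r6,c1): row 6 has {A}; column 1 has {B,C,E,F} → D.
Cell (r6,c6): row 6 has {A,D}; column 6 has {A,C,E,F} → B.
Cell (r1,c2): row 1 has {B,C,D,E,F}; column 2 has {C,F} → A.
Cell (r2,c6): row 2 has {A,C,E,F}; column 6 has {A,B,C,E,F} → D.
Cell (r3,c1): row 3 has {C,D,F}; column 1 has {B,C,D,E,F} → A.
Cell (r3,c3): row 3 has {A,C,D,F}; column 3 has {B,C,D} → E.
Cell (r3,c4): row 3 has {A,C,D,E,F}; column 4 has {A,D,F} → B.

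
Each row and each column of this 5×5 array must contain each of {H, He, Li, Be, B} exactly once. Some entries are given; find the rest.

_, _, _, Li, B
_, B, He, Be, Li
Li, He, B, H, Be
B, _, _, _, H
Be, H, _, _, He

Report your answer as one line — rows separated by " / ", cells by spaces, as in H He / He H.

He Be H Li B / H B He Be Li / Li He B H Be / B Li Be He H / Be H Li B He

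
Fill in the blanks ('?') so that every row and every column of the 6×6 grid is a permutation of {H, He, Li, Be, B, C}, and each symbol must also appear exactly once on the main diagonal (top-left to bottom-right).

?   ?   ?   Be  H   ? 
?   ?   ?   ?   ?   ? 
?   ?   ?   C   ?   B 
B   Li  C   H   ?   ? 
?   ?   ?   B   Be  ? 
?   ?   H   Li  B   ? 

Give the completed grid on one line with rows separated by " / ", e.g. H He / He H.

(r2,c4) = He
(r4,c5) = He
(r4,c6) = Be
(r3,c5) = Li
(r2,c5) = C
(r3,c3) = He
(r5,c3) = Li
(r6,c6) = C
(r1,c1) = Li
(r1,c3) = B
(r1,c6) = He
(r2,c2) = B
(r2,c3) = Be
(r5,c6) = H
(r1,c2) = C
(r2,c1) = H
(r2,c6) = Li
(r3,c1) = Be
(r3,c2) = H
(r5,c2) = He
(r6,c1) = He
(r6,c2) = Be
(r5,c1) = C

Li C B Be H He / H B Be He C Li / Be H He C Li B / B Li C H He Be / C He Li B Be H / He Be H Li B C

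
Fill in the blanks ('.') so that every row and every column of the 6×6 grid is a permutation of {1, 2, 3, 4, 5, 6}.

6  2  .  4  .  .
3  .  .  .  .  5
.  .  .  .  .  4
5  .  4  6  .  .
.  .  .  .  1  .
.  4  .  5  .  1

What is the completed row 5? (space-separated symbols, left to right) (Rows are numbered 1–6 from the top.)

4 3 5 2 1 6

row 1 has {2,4,6}; column 6 has {1,4,5} — only 3 is left for (r1,c6).
row 4 has {4,5,6}; column 6 has {1,3,4,5} — only 2 is left for (r4,c6).
row 5 has {1}; column 6 has {1,2,3,4,5} — only 6 is left for (r5,c6).
row 6 has {1,4,5}; column 1 has {3,5,6} — only 2 is left for (r6,c1).
row 1 has {2,3,4,6}; column 5 has {1} — only 5 is left for (r1,c5).
row 3 has {4}; column 1 has {2,3,5,6} — only 1 is left for (r3,c1).
row 4 has {2,4,5,6}; column 5 has {1,5} — only 3 is left for (r4,c5).
row 5 has {1,6}; column 1 has {1,2,3,5,6} — only 4 is left for (r5,c1).
row 6 has {1,2,4,5}; column 5 has {1,3,5} — only 6 is left for (r6,c5).
row 1 has {2,3,4,5,6}; column 3 has {4} — only 1 is left for (r1,c3).
row 3 has {1,4}; column 5 has {1,3,5,6} — only 2 is left for (r3,c5).
row 4 has {2,3,4,5,6}; column 2 has {2,4} — only 1 is left for (r4,c2).
row 6 has {1,2,4,5,6}; column 3 has {1,4} — only 3 is left for (r6,c3).
row 2 has {3,5}; column 2 has {1,2,4} — only 6 is left for (r2,c2).
row 2 has {3,5,6}; column 3 has {1,3,4} — only 2 is left for (r2,c3).
row 2 has {2,3,5,6}; column 4 has {4,5,6} — only 1 is left for (r2,c4).
row 2 has {1,2,3,5,6}; column 5 has {1,2,3,5,6} — only 4 is left for (r2,c5).
row 3 has {1,2,4}; column 4 has {1,4,5,6} — only 3 is left for (r3,c4).
row 5 has {1,4,6}; column 3 has {1,2,3,4} — only 5 is left for (r5,c3).
row 5 has {1,4,5,6}; column 4 has {1,3,4,5,6} — only 2 is left for (r5,c4).
row 3 has {1,2,3,4}; column 2 has {1,2,4,6} — only 5 is left for (r3,c2).
row 3 has {1,2,3,4,5}; column 3 has {1,2,3,4,5} — only 6 is left for (r3,c3).
row 5 has {1,2,4,5,6}; column 2 has {1,2,4,5,6} — only 3 is left for (r5,c2).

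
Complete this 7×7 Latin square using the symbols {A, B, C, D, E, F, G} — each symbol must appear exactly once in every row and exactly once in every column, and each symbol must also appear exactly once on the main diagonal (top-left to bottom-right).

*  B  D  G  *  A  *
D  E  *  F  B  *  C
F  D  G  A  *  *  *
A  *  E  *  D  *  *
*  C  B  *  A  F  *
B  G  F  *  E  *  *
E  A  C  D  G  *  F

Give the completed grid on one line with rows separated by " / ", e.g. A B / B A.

(r1,c1) = C
(r1,c5) = F
(r1,c7) = E
(r2,c3) = A
(r2,c6) = G
(r3,c5) = C
(r3,c7) = B
(r4,c2) = F
(r4,c4) = B
(r4,c6) = C
(r4,c7) = G
(r5,c1) = G
(r5,c4) = E
(r5,c7) = D
(r6,c4) = C
(r6,c6) = D
(r6,c7) = A
(r7,c6) = B
(r3,c6) = E

C B D G F A E / D E A F B G C / F D G A C E B / A F E B D C G / G C B E A F D / B G F C E D A / E A C D G B F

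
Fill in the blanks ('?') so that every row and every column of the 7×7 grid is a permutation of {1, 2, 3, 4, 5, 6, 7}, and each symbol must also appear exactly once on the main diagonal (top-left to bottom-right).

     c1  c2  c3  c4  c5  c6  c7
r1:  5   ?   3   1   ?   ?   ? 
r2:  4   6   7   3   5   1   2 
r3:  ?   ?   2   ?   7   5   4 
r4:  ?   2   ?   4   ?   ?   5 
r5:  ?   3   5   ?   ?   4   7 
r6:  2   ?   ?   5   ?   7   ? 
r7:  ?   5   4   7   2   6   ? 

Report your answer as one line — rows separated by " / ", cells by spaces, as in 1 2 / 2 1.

5 7 3 1 4 2 6 / 4 6 7 3 5 1 2 / 3 1 2 6 7 5 4 / 7 2 1 4 6 3 5 / 6 3 5 2 1 4 7 / 2 4 6 5 3 7 1 / 1 5 4 7 2 6 3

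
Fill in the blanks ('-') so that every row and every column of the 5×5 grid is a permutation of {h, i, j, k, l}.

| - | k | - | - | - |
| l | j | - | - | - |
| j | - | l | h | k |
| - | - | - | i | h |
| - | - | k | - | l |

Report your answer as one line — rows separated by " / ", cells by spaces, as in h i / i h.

h k i l j / l j h k i / j i l h k / k l j i h / i h k j l

Cell (r2,c4): row 2 has {j,l}; column 4 has {h,i} → k.
Cell (r2,c5): row 2 has {j,k,l}; column 5 has {h,k,l} → i.
Cell (r3,c2): row 3 has {h,j,k,l}; column 2 has {j,k} → i.
Cell (r4,c1): row 4 has {h,i}; column 1 has {j,l} → k.
Cell (r4,c2): row 4 has {h,i,k}; column 2 has {i,j,k} → l.
Cell (r4,c3): row 4 has {h,i,k,l}; column 3 has {k,l} → j.
Cell (r5,c2): row 5 has {k,l}; column 2 has {i,j,k,l} → h.
Cell (r5,c4): row 5 has {h,k,l}; column 4 has {h,i,k} → j.
Cell (r1,c4): row 1 has {k}; column 4 has {h,i,j,k} → l.
Cell (r1,c5): row 1 has {k,l}; column 5 has {h,i,k,l} → j.
Cell (r2,c3): row 2 has {i,j,k,l}; column 3 has {j,k,l} → h.
Cell (r5,c1): row 5 has {h,j,k,l}; column 1 has {j,k,l} → i.
Cell (r1,c1): row 1 has {j,k,l}; column 1 has {i,j,k,l} → h.
Cell (r1,c3): row 1 has {h,j,k,l}; column 3 has {h,j,k,l} → i.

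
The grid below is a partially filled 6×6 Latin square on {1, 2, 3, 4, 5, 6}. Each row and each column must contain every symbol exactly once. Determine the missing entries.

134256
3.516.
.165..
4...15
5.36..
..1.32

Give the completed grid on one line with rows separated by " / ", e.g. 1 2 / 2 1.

1 3 4 2 5 6 / 3 2 5 1 6 4 / 2 1 6 5 4 3 / 4 6 2 3 1 5 / 5 4 3 6 2 1 / 6 5 1 4 3 2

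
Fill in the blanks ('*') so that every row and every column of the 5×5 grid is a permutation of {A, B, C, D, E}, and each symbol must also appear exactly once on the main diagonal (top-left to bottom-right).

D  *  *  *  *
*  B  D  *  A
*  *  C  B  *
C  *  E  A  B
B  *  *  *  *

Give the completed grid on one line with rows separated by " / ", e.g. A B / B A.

D A B E C / E B D C A / A E C B D / C D E A B / B C A D E

(r2,c1) = E
(r2,c4) = C
(r3,c1) = A
(r4,c2) = D
(r5,c3) = A
(r5,c5) = E
(r1,c3) = B
(r1,c4) = E
(r1,c5) = C
(r3,c2) = E
(r3,c5) = D
(r5,c2) = C
(r5,c4) = D
(r1,c2) = A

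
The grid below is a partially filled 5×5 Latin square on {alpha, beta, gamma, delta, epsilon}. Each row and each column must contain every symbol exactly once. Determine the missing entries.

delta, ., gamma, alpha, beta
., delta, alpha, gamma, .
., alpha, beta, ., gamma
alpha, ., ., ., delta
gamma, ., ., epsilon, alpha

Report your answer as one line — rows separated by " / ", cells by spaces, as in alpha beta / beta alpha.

delta epsilon gamma alpha beta / beta delta alpha gamma epsilon / epsilon alpha beta delta gamma / alpha gamma epsilon beta delta / gamma beta delta epsilon alpha

(r1,c2) = epsilon
(r2,c5) = epsilon
(r3,c1) = epsilon
(r3,c4) = delta
(r4,c3) = epsilon
(r4,c4) = beta
(r5,c2) = beta
(r5,c3) = delta
(r2,c1) = beta
(r4,c2) = gamma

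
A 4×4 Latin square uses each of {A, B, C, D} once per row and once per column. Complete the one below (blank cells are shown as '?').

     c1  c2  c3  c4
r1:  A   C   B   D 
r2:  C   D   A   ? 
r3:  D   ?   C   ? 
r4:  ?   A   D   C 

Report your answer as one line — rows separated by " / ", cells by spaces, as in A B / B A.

A C B D / C D A B / D B C A / B A D C

(r2,c4): row 2 has {A,C,D}; column 4 has {C,D}, so it must be B.
(r3,c2): row 3 has {C,D}; column 2 has {A,C,D}, so it must be B.
(r3,c4): row 3 has {B,C,D}; column 4 has {B,C,D}, so it must be A.
(r4,c1): row 4 has {A,C,D}; column 1 has {A,C,D}, so it must be B.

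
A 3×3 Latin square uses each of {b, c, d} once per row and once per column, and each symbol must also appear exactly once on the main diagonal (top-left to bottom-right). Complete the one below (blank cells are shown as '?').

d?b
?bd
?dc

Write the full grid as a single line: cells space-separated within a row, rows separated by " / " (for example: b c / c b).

d c b / c b d / b d c

(r1,c2): row 1 has {b,d}; column 2 has {b,d}, so it must be c.
(r2,c1): row 2 has {b,d}; column 1 has {d}, so it must be c.
(r3,c1): row 3 has {c,d}; column 1 has {c,d}, so it must be b.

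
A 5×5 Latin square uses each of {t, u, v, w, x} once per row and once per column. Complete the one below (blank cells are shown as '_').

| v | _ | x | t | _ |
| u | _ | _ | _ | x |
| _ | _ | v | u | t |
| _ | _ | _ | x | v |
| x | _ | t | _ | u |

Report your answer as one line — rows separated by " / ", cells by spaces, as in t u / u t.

v u x t w / u t w v x / w x v u t / t w u x v / x v t w u

(r1,c5) = w
(r2,c3) = w
(r2,c4) = v
(r3,c1) = w
(r3,c2) = x
(r4,c1) = t
(r4,c3) = u
(r5,c4) = w
(r1,c2) = u
(r2,c2) = t
(r4,c2) = w
(r5,c2) = v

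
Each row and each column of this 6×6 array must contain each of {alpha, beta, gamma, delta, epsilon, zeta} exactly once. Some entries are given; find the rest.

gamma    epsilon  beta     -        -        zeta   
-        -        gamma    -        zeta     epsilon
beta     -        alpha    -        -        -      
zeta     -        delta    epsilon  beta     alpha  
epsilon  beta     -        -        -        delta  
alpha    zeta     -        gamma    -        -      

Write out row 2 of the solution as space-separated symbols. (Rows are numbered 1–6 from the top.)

delta alpha gamma beta zeta epsilon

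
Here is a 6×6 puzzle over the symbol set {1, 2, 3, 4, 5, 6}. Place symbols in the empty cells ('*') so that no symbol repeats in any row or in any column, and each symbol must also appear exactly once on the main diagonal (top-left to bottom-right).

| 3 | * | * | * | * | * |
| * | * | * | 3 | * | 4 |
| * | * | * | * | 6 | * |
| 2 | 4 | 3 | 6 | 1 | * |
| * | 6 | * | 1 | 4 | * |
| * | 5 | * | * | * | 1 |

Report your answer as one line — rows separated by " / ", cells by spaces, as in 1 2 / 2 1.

Cell (r2,c2): row 2 has {3,4}; column 2 has {4,5,6}; the diagonal has {1,3,4,6} → 2.
Cell (r2,c5): row 2 has {2,3,4}; column 5 has {1,4,6} → 5.
Cell (r3,c3): row 3 has {6}; column 3 has {3}; the diagonal has {1,2,3,4,6} → 5.
Cell (r4,c6): row 4 has {1,2,3,4,6}; column 6 has {1,4} → 5.
Cell (r5,c1): row 5 has {1,4,6}; column 1 has {2,3} → 5.
Cell (r5,c3): row 5 has {1,4,5,6}; column 3 has {3,5} → 2.
Cell (r5,c6): row 5 has {1,2,4,5,6}; column 6 has {1,4,5} → 3.
Cell (r1,c2): row 1 has {3}; column 2 has {2,4,5,6} → 1.
Cell (r1,c5): row 1 has {1,3}; column 5 has {1,4,5,6} → 2.
Cell (r1,c6): row 1 has {1,2,3}; column 6 has {1,3,4,5} → 6.
Cell (r3,c2): row 3 has {5,6}; column 2 has {1,2,4,5,6} → 3.
Cell (r3,c6): row 3 has {3,5,6}; column 6 has {1,3,4,5,6} → 2.
Cell (r6,c5): row 6 has {1,5}; column 5 has {1,2,4,5,6} → 3.
Cell (r1,c3): row 1 has {1,2,3,6}; column 3 has {2,3,5} → 4.
Cell (r1,c4): row 1 has {1,2,3,4,6}; column 4 has {1,3,6} → 5.
Cell (r3,c4): row 3 has {2,3,5,6}; column 4 has {1,3,5,6} → 4.
Cell (r6,c3): row 6 has {1,3,5}; column 3 has {2,3,4,5} → 6.
Cell (r6,c4): row 6 has {1,3,5,6}; column 4 has {1,3,4,5,6} → 2.
Cell (r2,c3): row 2 has {2,3,4,5}; column 3 has {2,3,4,5,6} → 1.
Cell (r3,c1): row 3 has {2,3,4,5,6}; column 1 has {2,3,5} → 1.
Cell (r6,c1): row 6 has {1,2,3,5,6}; column 1 has {1,2,3,5} → 4.
Cell (r2,c1): row 2 has {1,2,3,4,5}; column 1 has {1,2,3,4,5} → 6.

3 1 4 5 2 6 / 6 2 1 3 5 4 / 1 3 5 4 6 2 / 2 4 3 6 1 5 / 5 6 2 1 4 3 / 4 5 6 2 3 1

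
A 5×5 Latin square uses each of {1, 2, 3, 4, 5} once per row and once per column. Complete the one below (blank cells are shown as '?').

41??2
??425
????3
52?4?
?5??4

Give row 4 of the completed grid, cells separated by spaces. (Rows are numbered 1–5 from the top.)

5 2 3 4 1

(r2,c2): row 2 has {2,4,5}; column 2 has {1,2,5}, so it must be 3.
(r3,c2): row 3 has {3}; column 2 has {1,2,3,5}, so it must be 4.
(r4,c5): row 4 has {2,4,5}; column 5 has {2,3,4,5}, so it must be 1.
(r2,c1): row 2 has {2,3,4,5}; column 1 has {4,5}, so it must be 1.
(r3,c1): row 3 has {3,4}; column 1 has {1,4,5}, so it must be 2.
(r4,c3): row 4 has {1,2,4,5}; column 3 has {4}, so it must be 3.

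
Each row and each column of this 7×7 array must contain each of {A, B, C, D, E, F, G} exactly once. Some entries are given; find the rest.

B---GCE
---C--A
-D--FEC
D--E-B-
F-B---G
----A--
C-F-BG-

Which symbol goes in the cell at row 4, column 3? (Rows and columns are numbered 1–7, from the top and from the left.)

A

(r4,c5): row 4 has {B,D,E}; column 5 has {A,B,F,G}, so it must be C.
(r4,c7): row 4 has {B,C,D,E}; column 7 has {A,C,E,G}, so it must be F.
(r7,c7): row 7 has {B,C,F,G}; column 7 has {A,C,E,F,G}, so it must be D.
(r6,c7): row 6 has {A}; column 7 has {A,C,D,E,F,G}, so it must be B.
(r7,c4): row 7 has {B,C,D,F,G}; column 4 has {C,E}, so it must be A.
(r5,c4): row 5 has {B,F,G}; column 4 has {A,C,E}, so it must be D.
(r5,c5): row 5 has {B,D,F,G}; column 5 has {A,B,C,F,G}, so it must be E.
(r5,c6): row 5 has {B,D,E,F,G}; column 6 has {B,C,E,G}, so it must be A.
(r7,c2): row 7 has {A,B,C,D,F,G}; column 2 has {D}, so it must be E.
(r1,c4): row 1 has {B,C,E,G}; column 4 has {A,C,D,E}, so it must be F.
(r2,c5): row 2 has {A,C}; column 5 has {A,B,C,E,F,G}, so it must be D.
(r2,c6): row 2 has {A,C,D}; column 6 has {A,B,C,E,G}, so it must be F.
(r5,c2): row 5 has {A,B,D,E,F,G}; column 2 has {D,E}, so it must be C.
(r6,c4): row 6 has {A,B}; column 4 has {A,C,D,E,F}, so it must be G.
(r6,c6): row 6 has {A,B,G}; column 6 has {A,B,C,E,F,G}, so it must be D.
(r1,c2): row 1 has {B,C,E,F,G}; column 2 has {C,D,E}, so it must be A.
(r1,c3): row 1 has {A,B,C,E,F,G}; column 3 has {B,F}, so it must be D.
(r3,c4): row 3 has {C,D,E,F}; column 4 has {A,C,D,E,F,G}, so it must be B.
(r4,c2): row 4 has {B,C,D,E,F}; column 2 has {A,C,D,E}, so it must be G.
(r4,c3): row 4 has {B,C,D,E,F,G}; column 3 has {B,D,F}, so it must be A.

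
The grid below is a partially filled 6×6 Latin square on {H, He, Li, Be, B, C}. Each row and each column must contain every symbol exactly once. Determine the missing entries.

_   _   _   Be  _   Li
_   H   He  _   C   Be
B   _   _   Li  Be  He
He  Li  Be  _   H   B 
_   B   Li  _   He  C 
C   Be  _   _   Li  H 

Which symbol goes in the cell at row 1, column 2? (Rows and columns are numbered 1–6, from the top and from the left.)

He

(r1,c1): row 1 has {Li,Be}; column 1 has {He,B,C}, so it must be H.
(r1,c5): row 1 has {H,Li,Be}; column 5 has {H,He,Li,Be,C}, so it must be B.
(r2,c1): row 2 has {H,He,Be,C}; column 1 has {H,He,B,C}, so it must be Li.
(r2,c4): row 2 has {H,He,Li,Be,C}; column 4 has {Li,Be}, so it must be B.
(r3,c2): row 3 has {He,Li,Be,B}; column 2 has {H,Li,Be,B}, so it must be C.
(r3,c3): row 3 has {He,Li,Be,B,C}; column 3 has {He,Li,Be}, so it must be H.
(r4,c4): row 4 has {H,He,Li,Be,B}; column 4 has {Li,Be,B}, so it must be C.
(r5,c1): row 5 has {He,Li,B,C}; column 1 has {H,He,Li,B,C}, so it must be Be.
(r5,c4): row 5 has {He,Li,Be,B,C}; column 4 has {Li,Be,B,C}, so it must be H.
(r6,c3): row 6 has {H,Li,Be,C}; column 3 has {H,He,Li,Be}, so it must be B.
(r6,c4): row 6 has {H,Li,Be,B,C}; column 4 has {H,Li,Be,B,C}, so it must be He.
(r1,c2): row 1 has {H,Li,Be,B}; column 2 has {H,Li,Be,B,C}, so it must be He.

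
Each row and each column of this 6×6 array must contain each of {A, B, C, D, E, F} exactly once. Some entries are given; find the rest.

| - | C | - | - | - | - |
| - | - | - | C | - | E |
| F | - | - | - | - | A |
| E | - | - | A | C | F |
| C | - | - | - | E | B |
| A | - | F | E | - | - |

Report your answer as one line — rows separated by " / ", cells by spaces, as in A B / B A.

(r1,c6): row 1 has {C}; column 6 has {A,B,E,F}, so it must be D.
(r6,c6): row 6 has {A,E,F}; column 6 has {A,B,D,E,F}, so it must be C.
(r1,c1): row 1 has {C,D}; column 1 has {A,C,E,F}, so it must be B.
(r1,c4): row 1 has {B,C,D}; column 4 has {A,C,E}, so it must be F.
(r1,c5): row 1 has {B,C,D,F}; column 5 has {C,E}, so it must be A.
(r2,c1): row 2 has {C,E}; column 1 has {A,B,C,E,F}, so it must be D.
(r5,c4): row 5 has {B,C,E}; column 4 has {A,C,E,F}, so it must be D.
(r1,c3): row 1 has {A,B,C,D,F}; column 3 has {F}, so it must be E.
(r3,c4): row 3 has {A,F}; column 4 has {A,C,D,E,F}, so it must be B.
(r3,c5): row 3 has {A,B,F}; column 5 has {A,C,E}, so it must be D.
(r5,c3): row 5 has {B,C,D,E}; column 3 has {E,F}, so it must be A.
(r6,c5): row 6 has {A,C,E,F}; column 5 has {A,C,D,E}, so it must be B.
(r2,c3): row 2 has {C,D,E}; column 3 has {A,E,F}, so it must be B.
(r2,c5): row 2 has {B,C,D,E}; column 5 has {A,B,C,D,E}, so it must be F.
(r3,c2): row 3 has {A,B,D,F}; column 2 has {C}, so it must be E.
(r3,c3): row 3 has {A,B,D,E,F}; column 3 has {A,B,E,F}, so it must be C.
(r4,c3): row 4 has {A,C,E,F}; column 3 has {A,B,C,E,F}, so it must be D.
(r5,c2): row 5 has {A,B,C,D,E}; column 2 has {C,E}, so it must be F.
(r6,c2): row 6 has {A,B,C,E,F}; column 2 has {C,E,F}, so it must be D.
(r2,c2): row 2 has {B,C,D,E,F}; column 2 has {C,D,E,F}, so it must be A.
(r4,c2): row 4 has {A,C,D,E,F}; column 2 has {A,C,D,E,F}, so it must be B.

B C E F A D / D A B C F E / F E C B D A / E B D A C F / C F A D E B / A D F E B C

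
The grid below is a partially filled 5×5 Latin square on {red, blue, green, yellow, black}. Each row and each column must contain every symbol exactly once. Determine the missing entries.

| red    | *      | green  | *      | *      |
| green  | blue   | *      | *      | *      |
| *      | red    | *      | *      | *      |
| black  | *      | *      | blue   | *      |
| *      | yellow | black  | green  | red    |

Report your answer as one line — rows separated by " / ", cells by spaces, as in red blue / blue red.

red black green yellow blue / green blue yellow red black / yellow red blue black green / black green red blue yellow / blue yellow black green red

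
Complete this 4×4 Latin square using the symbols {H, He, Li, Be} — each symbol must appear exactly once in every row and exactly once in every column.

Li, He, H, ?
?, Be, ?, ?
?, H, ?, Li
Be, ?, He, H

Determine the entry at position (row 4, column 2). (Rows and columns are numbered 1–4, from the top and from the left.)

(r1,c4) = Be
(r2,c3) = Li
(r2,c4) = He
(r3,c1) = He
(r3,c3) = Be
(r4,c2) = Li

Li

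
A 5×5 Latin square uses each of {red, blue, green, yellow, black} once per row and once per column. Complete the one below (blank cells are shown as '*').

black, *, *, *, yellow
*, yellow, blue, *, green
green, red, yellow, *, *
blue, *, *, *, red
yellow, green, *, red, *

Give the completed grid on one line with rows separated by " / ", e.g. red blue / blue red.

black blue red green yellow / red yellow blue black green / green red yellow blue black / blue black green yellow red / yellow green black red blue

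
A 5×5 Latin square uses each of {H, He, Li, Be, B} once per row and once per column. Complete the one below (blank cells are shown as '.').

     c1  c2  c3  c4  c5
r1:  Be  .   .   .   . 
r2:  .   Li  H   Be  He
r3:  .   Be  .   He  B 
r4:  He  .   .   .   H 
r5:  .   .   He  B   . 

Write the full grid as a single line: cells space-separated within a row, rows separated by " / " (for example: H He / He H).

Be He B H Li / B Li H Be He / H Be Li He B / He B Be Li H / Li H He B Be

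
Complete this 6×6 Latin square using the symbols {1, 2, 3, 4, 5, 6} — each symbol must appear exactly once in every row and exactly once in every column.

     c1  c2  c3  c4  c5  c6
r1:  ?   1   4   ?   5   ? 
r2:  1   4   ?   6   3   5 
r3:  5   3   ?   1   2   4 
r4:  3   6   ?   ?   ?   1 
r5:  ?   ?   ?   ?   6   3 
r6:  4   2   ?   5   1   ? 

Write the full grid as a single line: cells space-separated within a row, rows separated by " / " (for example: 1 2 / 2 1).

6 1 4 3 5 2 / 1 4 2 6 3 5 / 5 3 6 1 2 4 / 3 6 5 2 4 1 / 2 5 1 4 6 3 / 4 2 3 5 1 6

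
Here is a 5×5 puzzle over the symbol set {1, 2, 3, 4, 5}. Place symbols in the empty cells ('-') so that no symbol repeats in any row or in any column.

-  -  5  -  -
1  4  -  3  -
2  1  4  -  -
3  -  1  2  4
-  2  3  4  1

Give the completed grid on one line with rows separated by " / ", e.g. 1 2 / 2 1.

Cell (r1,c1): row 1 has {5}; column 1 has {1,2,3} → 4.
Cell (r1,c2): row 1 has {4,5}; column 2 has {1,2,4} → 3.
Cell (r1,c4): row 1 has {3,4,5}; column 4 has {2,3,4} → 1.
Cell (r1,c5): row 1 has {1,3,4,5}; column 5 has {1,4} → 2.
Cell (r2,c3): row 2 has {1,3,4}; column 3 has {1,3,4,5} → 2.
Cell (r2,c5): row 2 has {1,2,3,4}; column 5 has {1,2,4} → 5.
Cell (r3,c4): row 3 has {1,2,4}; column 4 has {1,2,3,4} → 5.
Cell (r3,c5): row 3 has {1,2,4,5}; column 5 has {1,2,4,5} → 3.
Cell (r4,c2): row 4 has {1,2,3,4}; column 2 has {1,2,3,4} → 5.
Cell (r5,c1): row 5 has {1,2,3,4}; column 1 has {1,2,3,4} → 5.

4 3 5 1 2 / 1 4 2 3 5 / 2 1 4 5 3 / 3 5 1 2 4 / 5 2 3 4 1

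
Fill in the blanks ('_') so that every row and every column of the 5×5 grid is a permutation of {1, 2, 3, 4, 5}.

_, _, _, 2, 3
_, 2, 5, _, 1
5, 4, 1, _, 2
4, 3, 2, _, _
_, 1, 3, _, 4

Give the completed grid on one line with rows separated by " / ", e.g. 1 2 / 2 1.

1 5 4 2 3 / 3 2 5 4 1 / 5 4 1 3 2 / 4 3 2 1 5 / 2 1 3 5 4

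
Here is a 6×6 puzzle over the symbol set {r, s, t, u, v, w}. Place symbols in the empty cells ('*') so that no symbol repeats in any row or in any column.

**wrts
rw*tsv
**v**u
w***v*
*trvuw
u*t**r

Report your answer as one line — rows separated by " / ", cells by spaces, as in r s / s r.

v u w r t s / r w u t s v / t s v w r u / w r s u v t / s t r v u w / u v t s w r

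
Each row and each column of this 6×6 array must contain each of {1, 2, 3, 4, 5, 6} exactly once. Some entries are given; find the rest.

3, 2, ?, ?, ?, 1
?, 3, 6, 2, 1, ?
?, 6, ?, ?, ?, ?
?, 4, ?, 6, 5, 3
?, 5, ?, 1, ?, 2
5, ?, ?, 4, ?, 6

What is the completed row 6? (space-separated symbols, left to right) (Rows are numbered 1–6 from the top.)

(r1,c4) = 5
(r2,c1) = 4
(r2,c6) = 5
(r3,c4) = 3
(r3,c6) = 4
(r5,c1) = 6
(r6,c2) = 1
(r1,c3) = 4
(r1,c5) = 6
(r3,c5) = 2
(r5,c3) = 3
(r5,c5) = 4
(r6,c3) = 2
(r6,c5) = 3

5 1 2 4 3 6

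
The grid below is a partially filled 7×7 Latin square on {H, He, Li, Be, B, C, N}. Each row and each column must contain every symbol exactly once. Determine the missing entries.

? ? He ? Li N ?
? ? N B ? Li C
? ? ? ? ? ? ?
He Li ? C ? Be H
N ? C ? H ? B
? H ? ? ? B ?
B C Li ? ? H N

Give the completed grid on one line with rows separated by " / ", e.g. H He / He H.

C B He H Li N Be / H He N B Be Li C / Be N H He B C Li / He Li B C N Be H / N Be C Li H He B / Li H Be N C B He / B C Li Be He H N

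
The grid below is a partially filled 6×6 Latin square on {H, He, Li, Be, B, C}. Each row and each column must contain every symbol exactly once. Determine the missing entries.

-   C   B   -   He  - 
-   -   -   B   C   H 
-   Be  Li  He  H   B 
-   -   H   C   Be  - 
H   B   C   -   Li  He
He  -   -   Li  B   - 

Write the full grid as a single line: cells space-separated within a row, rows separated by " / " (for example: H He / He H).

Li C B H He Be / Be Li He B C H / C Be Li He H B / B He H C Be Li / H B C Be Li He / He H Be Li B C

(r3,c1): row 3 has {H,He,Li,Be,B}; column 1 has {H,He}, so it must be C.
(r4,c6): row 4 has {H,Be,C}; column 6 has {H,He,B}, so it must be Li.
(r5,c4): row 5 has {H,He,Li,B,C}; column 4 has {He,Li,B,C}, so it must be Be.
(r6,c2): row 6 has {He,Li,B}; column 2 has {Be,B,C}, so it must be H.
(r6,c3): row 6 has {H,He,Li,B}; column 3 has {H,Li,B,C}, so it must be Be.
(r6,c6): row 6 has {H,He,Li,Be,B}; column 6 has {H,He,Li,B}, so it must be C.
(r1,c4): row 1 has {He,B,C}; column 4 has {He,Li,Be,B,C}, so it must be H.
(r1,c6): row 1 has {H,He,B,C}; column 6 has {H,He,Li,B,C}, so it must be Be.
(r2,c3): row 2 has {H,B,C}; column 3 has {H,Li,Be,B,C}, so it must be He.
(r4,c1): row 4 has {H,Li,Be,C}; column 1 has {H,He,C}, so it must be B.
(r4,c2): row 4 has {H,Li,Be,B,C}; column 2 has {H,Be,B,C}, so it must be He.
(r1,c1): row 1 has {H,He,Be,B,C}; column 1 has {H,He,B,C}, so it must be Li.
(r2,c1): row 2 has {H,He,B,C}; column 1 has {H,He,Li,B,C}, so it must be Be.
(r2,c2): row 2 has {H,He,Be,B,C}; column 2 has {H,He,Be,B,C}, so it must be Li.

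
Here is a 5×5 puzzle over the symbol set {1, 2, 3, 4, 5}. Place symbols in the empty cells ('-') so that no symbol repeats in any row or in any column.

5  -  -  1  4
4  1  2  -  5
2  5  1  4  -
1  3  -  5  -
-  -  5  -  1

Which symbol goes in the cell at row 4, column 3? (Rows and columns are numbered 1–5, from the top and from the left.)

(r1,c2) = 2
(r1,c3) = 3
(r2,c4) = 3
(r3,c5) = 3
(r4,c3) = 4

4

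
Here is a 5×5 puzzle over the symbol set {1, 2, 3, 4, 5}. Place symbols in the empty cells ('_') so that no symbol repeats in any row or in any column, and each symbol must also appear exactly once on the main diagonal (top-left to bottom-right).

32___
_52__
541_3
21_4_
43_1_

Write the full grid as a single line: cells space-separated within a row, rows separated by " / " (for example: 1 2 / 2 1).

3 2 4 5 1 / 1 5 2 3 4 / 5 4 1 2 3 / 2 1 3 4 5 / 4 3 5 1 2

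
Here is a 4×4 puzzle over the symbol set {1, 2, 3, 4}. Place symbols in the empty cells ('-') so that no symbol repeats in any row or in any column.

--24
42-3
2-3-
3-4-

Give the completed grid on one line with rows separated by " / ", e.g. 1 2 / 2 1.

1 3 2 4 / 4 2 1 3 / 2 4 3 1 / 3 1 4 2

(r1,c1) = 1
(r1,c2) = 3
(r2,c3) = 1
(r3,c4) = 1
(r4,c2) = 1
(r4,c4) = 2
(r3,c2) = 4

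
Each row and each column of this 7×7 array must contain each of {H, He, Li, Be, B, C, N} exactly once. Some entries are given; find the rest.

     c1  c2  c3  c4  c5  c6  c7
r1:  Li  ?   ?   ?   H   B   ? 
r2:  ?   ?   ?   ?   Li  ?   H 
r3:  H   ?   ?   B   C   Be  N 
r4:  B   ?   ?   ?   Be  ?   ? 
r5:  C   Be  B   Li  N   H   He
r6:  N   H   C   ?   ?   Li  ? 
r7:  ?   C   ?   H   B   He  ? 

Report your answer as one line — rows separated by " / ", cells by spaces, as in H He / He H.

(r6,c5) = He
(r7,c1) = Be
(r7,c7) = Li
(r2,c1) = He
(r4,c7) = C
(r6,c4) = Be
(r6,c7) = B
(r7,c3) = N
(r1,c7) = Be
(r2,c3) = Be
(r4,c6) = N
(r1,c3) = He
(r2,c6) = C
(r3,c3) = Li
(r4,c3) = H
(r4,c4) = He
(r1,c2) = N
(r1,c4) = C
(r2,c2) = B
(r2,c4) = N
(r3,c2) = He
(r4,c2) = Li

Li N He C H B Be / He B Be N Li C H / H He Li B C Be N / B Li H He Be N C / C Be B Li N H He / N H C Be He Li B / Be C N H B He Li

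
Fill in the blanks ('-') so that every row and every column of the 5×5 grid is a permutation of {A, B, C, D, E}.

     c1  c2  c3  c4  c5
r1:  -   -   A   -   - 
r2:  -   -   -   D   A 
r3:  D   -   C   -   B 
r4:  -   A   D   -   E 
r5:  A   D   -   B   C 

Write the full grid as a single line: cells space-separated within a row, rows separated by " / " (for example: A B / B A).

(r1,c5) = D
(r3,c2) = E
(r3,c4) = A
(r4,c4) = C
(r5,c3) = E
(r1,c4) = E
(r2,c3) = B
(r4,c1) = B
(r1,c1) = C
(r1,c2) = B
(r2,c1) = E
(r2,c2) = C

C B A E D / E C B D A / D E C A B / B A D C E / A D E B C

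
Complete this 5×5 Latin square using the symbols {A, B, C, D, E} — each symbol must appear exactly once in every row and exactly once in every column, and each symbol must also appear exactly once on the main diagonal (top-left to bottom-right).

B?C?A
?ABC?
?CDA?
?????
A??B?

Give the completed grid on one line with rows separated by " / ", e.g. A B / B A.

B E C D A / D A B C E / E C D A B / C B A E D / A D E B C

(r3,c1) = E
(r3,c5) = B
(r4,c4) = E
(r5,c3) = E
(r5,c5) = C
(r1,c4) = D
(r2,c1) = D
(r2,c5) = E
(r4,c1) = C
(r4,c3) = A
(r4,c5) = D
(r5,c2) = D
(r1,c2) = E
(r4,c2) = B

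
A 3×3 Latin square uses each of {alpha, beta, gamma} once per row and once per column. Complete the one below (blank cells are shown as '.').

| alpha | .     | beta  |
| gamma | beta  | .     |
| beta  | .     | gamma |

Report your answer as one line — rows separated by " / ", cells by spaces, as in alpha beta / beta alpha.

alpha gamma beta / gamma beta alpha / beta alpha gamma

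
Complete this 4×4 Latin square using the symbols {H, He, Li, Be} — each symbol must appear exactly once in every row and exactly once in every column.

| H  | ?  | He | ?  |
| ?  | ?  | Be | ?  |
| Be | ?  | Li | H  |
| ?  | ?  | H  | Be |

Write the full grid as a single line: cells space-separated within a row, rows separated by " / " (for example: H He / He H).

(r1,c4) = Li
(r2,c4) = He
(r3,c2) = He
(r4,c2) = Li
(r1,c2) = Be
(r2,c1) = Li
(r2,c2) = H
(r4,c1) = He

H Be He Li / Li H Be He / Be He Li H / He Li H Be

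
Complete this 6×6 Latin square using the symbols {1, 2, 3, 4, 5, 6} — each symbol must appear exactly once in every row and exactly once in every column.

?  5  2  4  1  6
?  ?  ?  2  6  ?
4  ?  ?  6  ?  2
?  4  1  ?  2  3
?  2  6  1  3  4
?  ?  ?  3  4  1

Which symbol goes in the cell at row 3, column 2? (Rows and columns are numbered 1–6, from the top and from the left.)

(r1,c1) = 3
(r2,c6) = 5
(r3,c5) = 5
(r4,c4) = 5
(r5,c1) = 5
(r6,c2) = 6
(r6,c3) = 5
(r2,c1) = 1
(r2,c2) = 3
(r2,c3) = 4
(r3,c2) = 1

1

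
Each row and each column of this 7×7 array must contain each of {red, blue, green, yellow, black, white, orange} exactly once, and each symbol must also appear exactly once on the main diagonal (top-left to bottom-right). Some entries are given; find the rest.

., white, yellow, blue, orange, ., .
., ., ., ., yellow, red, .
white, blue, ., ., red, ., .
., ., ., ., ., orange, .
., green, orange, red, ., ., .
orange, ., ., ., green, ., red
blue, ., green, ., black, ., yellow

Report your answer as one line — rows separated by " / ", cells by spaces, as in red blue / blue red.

(r3,c3): row 3 has {red,blue,white}; column 3 has {green,yellow,orange}; the diagonal has {yellow}, so it must be black.
(r7,c6): row 7 has {blue,green,yellow,black}; column 6 has {red,orange}, so it must be white.
(r2,c2): row 2 has {red,yellow}; column 2 has {blue,green,white}; the diagonal has {yellow,black}, so it must be orange.
(r6,c6): row 6 has {red,green,orange}; column 6 has {red,white,orange}; the diagonal has {yellow,black,orange}, so it must be blue.
(r7,c2): row 7 has {blue,green,yellow,black,white}; column 2 has {blue,green,white,orange}, so it must be red.
(r7,c4): row 7 has {red,blue,green,yellow,black,white}; column 4 has {red,blue}, so it must be orange.
(r5,c5): row 5 has {red,green,orange}; column 5 has {red,green,yellow,black,orange}; the diagonal has {blue,yellow,black,orange}, so it must be white.
(r6,c3): row 6 has {red,blue,green,orange}; column 3 has {green,yellow,black,orange}, so it must be white.
(r2,c3): row 2 has {red,yellow,orange}; column 3 has {green,yellow,black,white,orange}, so it must be blue.
(r4,c3): row 4 has {orange}; column 3 has {blue,green,yellow,black,white,orange}, so it must be red.
(r4,c4): row 4 has {red,orange}; column 4 has {red,blue,orange}; the diagonal has {blue,yellow,black,white,orange}, so it must be green.
(r4,c5): row 4 has {red,green,orange}; column 5 has {red,green,yellow,black,white,orange}, so it must be blue.
(r1,c1): row 1 has {blue,yellow,white,orange}; column 1 has {blue,white,orange}; the diagonal has {blue,green,yellow,black,white,orange}, so it must be red.
(r3,c4): row 3 has {red,blue,black,white}; column 4 has {red,blue,green,orange}, so it must be yellow.
(r3,c6): row 3 has {red,blue,yellow,black,white}; column 6 has {red,blue,white,orange}, so it must be green.
(r3,c7): row 3 has {red,blue,green,yellow,black,white}; column 7 has {red,yellow}, so it must be orange.
(r6,c4): row 6 has {red,blue,green,white,orange}; column 4 has {red,blue,green,yellow,orange}, so it must be black.
(r1,c6): row 1 has {red,blue,yellow,white,orange}; column 6 has {red,blue,green,white,orange}, so it must be black.
(r1,c7): row 1 has {red,blue,yellow,black,white,orange}; column 7 has {red,yellow,orange}, so it must be green.
(r2,c4): row 2 has {red,blue,yellow,orange}; column 4 has {red,blue,green,yellow,black,orange}, so it must be white.
(r2,c7): row 2 has {red,blue,yellow,white,orange}; column 7 has {red,green,yellow,orange}, so it must be black.
(r4,c7): row 4 has {red,blue,green,orange}; column 7 has {red,green,yellow,black,orange}, so it must be white.
(r5,c6): row 5 has {red,green,white,orange}; column 6 has {red,blue,green,black,white,orange}, so it must be yellow.
(r5,c7): row 5 has {red,green,yellow,white,orange}; column 7 has {red,green,yellow,black,white,orange}, so it must be blue.
(r6,c2): row 6 has {red,blue,green,black,white,orange}; column 2 has {red,blue,green,white,orange}, so it must be yellow.
(r2,c1): row 2 has {red,blue,yellow,black,white,orange}; column 1 has {red,blue,white,orange}, so it must be green.
(r4,c2): row 4 has {red,blue,green,white,orange}; column 2 has {red,blue,green,yellow,white,orange}, so it must be black.
(r5,c1): row 5 has {red,blue,green,yellow,white,orange}; column 1 has {red,blue,green,white,orange}, so it must be black.
(r4,c1): row 4 has {red,blue,green,black,white,orange}; column 1 has {red,blue,green,black,white,orange}, so it must be yellow.

red white yellow blue orange black green / green orange blue white yellow red black / white blue black yellow red green orange / yellow black red green blue orange white / black green orange red white yellow blue / orange yellow white black green blue red / blue red green orange black white yellow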